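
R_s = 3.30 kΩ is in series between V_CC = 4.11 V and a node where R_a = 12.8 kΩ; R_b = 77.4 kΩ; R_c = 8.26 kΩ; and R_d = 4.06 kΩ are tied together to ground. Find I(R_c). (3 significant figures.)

Parallel bank: R_p = 1/(1/12.8 + 1/77.4 + 1/8.26 + 1/4.06) = 2.181 kΩ.
V_A = 4.11 × 2.181/5.481 = 1.636 V.
Branch current I = V_A/R_c = 1.636/8.26 = 0.1980 mA.

I ≈ 0.198 mA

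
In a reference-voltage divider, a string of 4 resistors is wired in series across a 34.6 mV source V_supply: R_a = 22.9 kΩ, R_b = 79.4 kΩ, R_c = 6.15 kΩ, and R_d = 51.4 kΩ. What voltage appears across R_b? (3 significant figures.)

V ≈ 17.2 mV

ΣR = 22.9 + 79.4 + 6.15 + 51.4 = 159.8 kΩ.
By the voltage-divider rule, V = 34.6 × 79.40/159.8 = 17.19 mV.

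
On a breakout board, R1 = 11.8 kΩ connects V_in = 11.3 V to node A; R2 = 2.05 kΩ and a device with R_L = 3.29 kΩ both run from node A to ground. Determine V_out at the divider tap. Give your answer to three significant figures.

V_out ≈ 1.09 V

First combine the lower leg with the load: R2 ‖ R_L = 1.263 kΩ.
Then V_out = V_in · R2'/(R1 + R2') = 11.3 × 1.263/13.06 = 1.093 V.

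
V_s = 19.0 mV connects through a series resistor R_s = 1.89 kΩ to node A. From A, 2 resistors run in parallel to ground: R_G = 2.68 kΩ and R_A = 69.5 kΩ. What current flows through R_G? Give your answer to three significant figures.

Parallel bank: R_p = 1/(1/2.68 + 1/69.5) = 2.580 kΩ.
V_A = 19.0 × 2.580/4.470 = 10.97 mV.
Branch current I = V_A/R_G = 10.97/2.68 = 4.092 µA.

I ≈ 4.09 µA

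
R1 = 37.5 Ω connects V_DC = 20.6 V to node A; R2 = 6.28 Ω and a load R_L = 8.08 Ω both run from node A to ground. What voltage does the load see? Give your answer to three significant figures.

V_out ≈ 1.77 V

R2 ‖ R_L = (6.28 × 8.08)/(6.28 + 8.08) = 3.534 Ω.
Now apply the divider: V_out = 20.6 × 0.08611 = 1.774 V.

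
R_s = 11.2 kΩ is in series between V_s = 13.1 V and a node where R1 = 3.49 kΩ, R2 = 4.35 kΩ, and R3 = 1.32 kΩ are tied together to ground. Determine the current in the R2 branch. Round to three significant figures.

I ≈ 0.197 mA

Equivalent of the parallel group: R_p = 0.7849 kΩ.
V_A by voltage divider: V_A = 13.1 × 0.7849/(11.2 + 0.7849) = 0.8580 V.
I(R2) = V_A / R2 = 0.8580/4.35 = 0.1972 mA.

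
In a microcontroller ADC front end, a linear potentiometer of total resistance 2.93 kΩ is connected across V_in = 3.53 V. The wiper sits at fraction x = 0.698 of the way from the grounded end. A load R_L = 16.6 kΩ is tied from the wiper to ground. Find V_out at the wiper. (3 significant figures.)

The pot divides into 0.8849 kΩ above the wiper and 2.045 kΩ below.
(x·R_p) ‖ R_L = 1.821 kΩ.
Then V_out = V_in · 1.821/(0.8849 + 1.821) = 2.376 V.

V_out ≈ 2.38 V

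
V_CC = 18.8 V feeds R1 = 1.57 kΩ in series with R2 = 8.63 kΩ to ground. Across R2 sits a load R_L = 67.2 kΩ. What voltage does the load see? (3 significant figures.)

R2 ‖ R_L = (8.63 × 67.2)/(8.63 + 67.2) = 7.648 kΩ.
Now apply the divider: V_out = 18.8 × 0.8297 = 15.60 V.

V_out ≈ 15.6 V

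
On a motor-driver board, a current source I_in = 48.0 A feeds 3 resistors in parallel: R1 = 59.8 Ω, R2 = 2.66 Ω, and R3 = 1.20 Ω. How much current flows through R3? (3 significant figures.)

Total conductance ΣG = 1/59.8 + 1/2.66 + 1/1.20 = 1.226 (units of 1/Ω).
By the current-divider rule, I = I_in · G_k/ΣG = 48.0 × 0.6797 = 32.63 A.

I ≈ 32.6 A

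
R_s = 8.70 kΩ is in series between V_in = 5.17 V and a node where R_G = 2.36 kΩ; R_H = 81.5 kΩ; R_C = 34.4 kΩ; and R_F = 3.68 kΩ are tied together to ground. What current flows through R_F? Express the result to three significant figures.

I ≈ 0.190 mA

Combine the parallel branches: R_p = (1/2.36 + 1/81.5 + 1/34.4 + 1/3.68)⁻¹ = 1.357 kΩ.
Node voltage V_A = V_in · R_p/(R_s + R_p) = 5.17 × 0.1349 = 0.6977 V.
Branch current I = V_A/R_F = 0.6977/3.68 = 0.1896 mA.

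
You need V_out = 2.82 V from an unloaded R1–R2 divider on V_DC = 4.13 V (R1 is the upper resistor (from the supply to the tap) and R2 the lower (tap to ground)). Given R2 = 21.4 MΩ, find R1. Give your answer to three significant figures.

Required fraction k = V_out/V_DC = 0.6828.
So R1 = R2 · (V_DC/V_out − 1) = 21.4 × (4.13/2.82 − 1) = 21.4 × 0.4645 = 9.941 MΩ.

R1 ≈ 9.94 MΩ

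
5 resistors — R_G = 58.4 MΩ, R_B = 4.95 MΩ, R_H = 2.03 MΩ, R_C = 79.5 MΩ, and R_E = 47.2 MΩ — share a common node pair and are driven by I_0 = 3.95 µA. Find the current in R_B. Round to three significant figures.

Total conductance ΣG = 1/58.4 + 1/4.95 + 1/2.03 + 1/79.5 + 1/47.2 = 0.7455 (units of 1/MΩ).
Current divider: I(R_B) = I_0 · G_k/ΣG = 3.95 × (0.2020/0.7455) = 3.95 × 0.2710 = 1.070 µA.

I ≈ 1.07 µA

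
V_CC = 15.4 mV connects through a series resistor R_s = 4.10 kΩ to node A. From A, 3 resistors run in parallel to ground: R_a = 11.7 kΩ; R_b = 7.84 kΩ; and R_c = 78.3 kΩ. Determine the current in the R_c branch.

Equivalent of the parallel group: R_p = 4.429 kΩ.
V_A by voltage divider: V_A = 15.4 × 4.429/(4.10 + 4.429) = 7.997 mV.
Branch current I = V_A/R_c = 7.997/78.3 = 0.1021 µA.

I ≈ 0.102 µA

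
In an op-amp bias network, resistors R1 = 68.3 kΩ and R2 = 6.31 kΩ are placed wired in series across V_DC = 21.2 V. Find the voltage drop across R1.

Total series resistance ΣR = 68.3 + 6.31 = 74.61 kΩ.
V = V_DC · R/ΣR = 21.2 × 0.9154 = 19.41 V.

V ≈ 19.4 V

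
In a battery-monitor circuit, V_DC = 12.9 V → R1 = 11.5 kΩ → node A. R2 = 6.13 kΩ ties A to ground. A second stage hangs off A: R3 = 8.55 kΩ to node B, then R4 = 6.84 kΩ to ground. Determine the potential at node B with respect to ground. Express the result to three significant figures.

V_B ≈ 1.58 V

Looking into the second stage from A: R3 + R4 = 15.39 kΩ appears in parallel with R2.
Effective lower resistance at A: R2 ‖ 15.39 = 4.384 kΩ.
V_A = 12.9 × 4.384/(11.5 + 4.384) = 3.560 V.
V_B = V_A × 0.4444 = 1.582 V.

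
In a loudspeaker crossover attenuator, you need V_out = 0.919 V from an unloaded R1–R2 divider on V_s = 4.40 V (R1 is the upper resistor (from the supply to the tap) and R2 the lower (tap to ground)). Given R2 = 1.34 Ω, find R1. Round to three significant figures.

R1 ≈ 5.08 Ω

V_out/V_s = R2/(R1+R2) = 0.2089.
Rearranging, R1 = R2·(1−k)/k = 1.34 × 3.788 = 5.076 Ω.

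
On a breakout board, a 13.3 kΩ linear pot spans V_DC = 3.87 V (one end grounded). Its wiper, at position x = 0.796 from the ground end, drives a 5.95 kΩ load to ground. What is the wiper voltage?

V_out ≈ 2.26 V

Lower segment x·R_p = 10.59 kΩ; upper segment (1−x)·R_p = 2.713 kΩ.
Lower segment in parallel with the load: 10.59 ‖ 5.95 = 3.809 kΩ.
V_out = 3.87 × 3.809/(2.713 + 3.809) = 2.260 V.
(Unloaded: V_out = x·V_DC = 3.08 V.)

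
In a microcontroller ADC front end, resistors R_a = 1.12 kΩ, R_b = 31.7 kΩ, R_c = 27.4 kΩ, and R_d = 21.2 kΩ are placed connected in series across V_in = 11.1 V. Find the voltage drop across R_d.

V ≈ 2.89 V

ΣR = 1.12 + 31.7 + 27.4 + 21.2 = 81.42 kΩ.
V = V_in · R/ΣR = 11.1 × 0.2604 = 2.890 V.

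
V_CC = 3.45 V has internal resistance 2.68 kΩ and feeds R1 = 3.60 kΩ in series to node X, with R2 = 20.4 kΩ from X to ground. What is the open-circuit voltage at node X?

R1' = 2.68 + 3.60 = 6.280 kΩ (source resistance + R1).
Open-circuit (no load on X): V_th = V_CC · R2/(R1' + R2) = 3.45 × 20.4/(6.280 + 20.4) = 2.638 V.

V_th ≈ 2.64 V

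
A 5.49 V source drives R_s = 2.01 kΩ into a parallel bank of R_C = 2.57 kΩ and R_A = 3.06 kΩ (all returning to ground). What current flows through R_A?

I ≈ 0.736 mA

Equivalent of the parallel group: R_p = 1.397 kΩ.
Node voltage V_A = V_s · R_p/(R_s + R_p) = 5.49 × 0.4100 = 2.251 V.
I(R_A) = V_A / R_A = 2.251/3.06 = 0.7356 mA.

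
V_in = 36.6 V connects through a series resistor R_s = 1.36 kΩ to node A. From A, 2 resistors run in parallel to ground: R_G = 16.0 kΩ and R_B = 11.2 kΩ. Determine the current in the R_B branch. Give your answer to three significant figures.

Parallel bank: R_p = 1/(1/16.0 + 1/11.2) = 6.588 kΩ.
V_A = 36.6 × 6.588/7.948 = 30.34 V.
I(R_B) = V_A / R_B = 30.34/11.2 = 2.709 mA.
(Check via current divider: I_total = 4.605 mA; share G_k/ΣG = 0.5882 → same result.)

I ≈ 2.71 mA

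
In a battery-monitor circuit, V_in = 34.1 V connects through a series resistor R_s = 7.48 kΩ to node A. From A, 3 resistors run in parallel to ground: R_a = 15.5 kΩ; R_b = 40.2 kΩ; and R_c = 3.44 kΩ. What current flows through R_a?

I ≈ 0.572 mA

Combine the parallel branches: R_p = (1/15.5 + 1/40.2 + 1/3.44)⁻¹ = 2.631 kΩ.
V_A = 34.1 × 2.631/10.11 = 8.873 V.
I(R_a) = V_A / R_a = 8.873/15.5 = 0.5725 mA.
(Check via current divider: I_total = 3.373 mA; share G_k/ΣG = 0.1697 → same result.)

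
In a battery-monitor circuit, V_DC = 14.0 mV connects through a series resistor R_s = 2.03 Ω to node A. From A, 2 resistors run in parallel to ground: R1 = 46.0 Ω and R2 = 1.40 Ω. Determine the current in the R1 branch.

Parallel bank: R_p = 1/(1/46.0 + 1/1.40) = 1.359 Ω.
Node voltage V_A = V_DC · R_p/(R_s + R_p) = 14.0 × 0.4009 = 5.613 mV.
I(R1) = V_A / R1 = 5.613/46.0 = 0.1220 mA.

I ≈ 0.122 mA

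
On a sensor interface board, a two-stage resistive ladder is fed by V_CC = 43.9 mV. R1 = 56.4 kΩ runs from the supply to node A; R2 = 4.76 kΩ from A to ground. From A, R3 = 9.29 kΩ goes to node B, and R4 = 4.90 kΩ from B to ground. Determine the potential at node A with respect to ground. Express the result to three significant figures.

V_A ≈ 2.61 mV

The second stage (R3 + R4 = 14.19 kΩ) loads node A in parallel with R2.
R2 ‖ (R3+R4) = 3.564 kΩ.
First divider: V_A = V_CC · 3.564/(56.4 + 3.564) = 2.609 mV.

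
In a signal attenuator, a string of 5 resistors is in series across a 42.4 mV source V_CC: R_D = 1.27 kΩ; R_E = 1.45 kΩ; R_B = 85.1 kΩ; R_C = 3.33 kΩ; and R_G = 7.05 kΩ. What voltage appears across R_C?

ΣR = 1.27 + 1.45 + 85.1 + 3.33 + 7.05 = 98.20 kΩ.
V = V_CC · R/ΣR = 42.4 × 0.03391 = 1.438 mV.

V ≈ 1.44 mV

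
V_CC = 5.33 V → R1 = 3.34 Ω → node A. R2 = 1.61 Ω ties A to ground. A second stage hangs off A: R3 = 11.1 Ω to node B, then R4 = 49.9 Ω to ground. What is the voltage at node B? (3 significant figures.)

Looking into the second stage from A: R3 + R4 = 61.00 Ω appears in parallel with R2.
Effective lower resistance at A: R2 ‖ 61.00 = 1.569 Ω.
V_A = 5.33 × 1.569/(3.34 + 1.569) = 1.703 V.
V_B = V_A × 0.8180 = 1.393 V.

V_B ≈ 1.39 V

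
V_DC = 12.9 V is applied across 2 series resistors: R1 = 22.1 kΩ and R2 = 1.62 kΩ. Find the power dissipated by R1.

The common current is I = 12.9/23.72 = 0.5438 mA.
P(R1) = I²·R1 = (0.5438)² × 22.1 = 6.536 mW.

P ≈ 6.54 mW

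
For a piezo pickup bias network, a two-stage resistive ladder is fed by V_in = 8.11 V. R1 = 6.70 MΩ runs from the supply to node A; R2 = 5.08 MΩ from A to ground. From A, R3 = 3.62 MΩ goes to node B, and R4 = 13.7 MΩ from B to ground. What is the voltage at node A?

V_A ≈ 3.00 V

Node A sees R2 in parallel with the series input of stage 2, R3 + R4 = 17.32 MΩ.
Effective lower resistance at A: R2 ‖ 17.32 = 3.928 MΩ.
V_A = 8.11 × 3.928/(6.70 + 3.928) = 2.997 V.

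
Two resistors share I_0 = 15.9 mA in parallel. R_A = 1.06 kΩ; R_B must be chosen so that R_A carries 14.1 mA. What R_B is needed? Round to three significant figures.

R_B ≈ 8.30 kΩ

In a two-way split, I_A/I_0 = R_B/(R_A + R_B).
14.1/15.9 = R_B/(R_A + R_B) → R_B = R_A · (0.8868)/(1 − 0.8868) = 1.06 × 7.833 = 8.303 kΩ.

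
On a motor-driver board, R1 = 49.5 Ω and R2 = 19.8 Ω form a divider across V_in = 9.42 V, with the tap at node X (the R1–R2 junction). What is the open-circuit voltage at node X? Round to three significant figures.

With X open, the divider is unloaded: V_th = 9.42 × 19.8/69.30 = 2.691 V.

V_th ≈ 2.69 V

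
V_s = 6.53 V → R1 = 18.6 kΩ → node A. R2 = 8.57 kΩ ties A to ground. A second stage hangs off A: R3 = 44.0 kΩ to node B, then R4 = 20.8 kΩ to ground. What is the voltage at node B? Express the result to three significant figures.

V_B ≈ 0.606 V

Node A sees R2 in parallel with the series input of stage 2, R3 + R4 = 64.80 kΩ.
Effective lower resistance at A: R2 ‖ 64.80 = 7.569 kΩ.
First divider: V_A = V_s · 7.569/(18.6 + 7.569) = 1.889 V.
V_B = V_A × 0.3210 = 0.6063 V.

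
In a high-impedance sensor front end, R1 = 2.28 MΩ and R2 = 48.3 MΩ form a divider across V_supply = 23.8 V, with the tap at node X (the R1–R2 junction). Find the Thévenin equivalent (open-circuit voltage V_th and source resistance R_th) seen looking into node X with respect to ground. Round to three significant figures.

V_th ≈ 22.7 V, R_th ≈ 2.18 MΩ

V_th is the unloaded tap voltage: V_supply · R2/(R1+R2) = 23.8 × 0.9549 = 22.73 V.
Looking into X with the source shorted: R_th = R1·R2/(R1+R2) = 2.280 × 48.3/50.58 = 2.177 MΩ.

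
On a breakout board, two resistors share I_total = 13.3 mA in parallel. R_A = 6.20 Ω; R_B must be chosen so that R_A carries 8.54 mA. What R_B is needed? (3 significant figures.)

Two-branch current divider: I_A = I_total · R_B/(R_A + R_B).
8.54/13.3 = R_B/(R_A + R_B) → R_B = R_A · (0.6421)/(1 − 0.6421) = 6.20 × 1.794 = 11.12 Ω.

R_B ≈ 11.1 Ω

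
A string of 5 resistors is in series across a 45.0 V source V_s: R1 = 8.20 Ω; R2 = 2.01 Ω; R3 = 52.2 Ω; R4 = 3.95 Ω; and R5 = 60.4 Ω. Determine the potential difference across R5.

V ≈ 21.4 V

Total series resistance ΣR = 8.20 + 2.01 + 52.2 + 3.95 + 60.4 = 126.8 Ω.
V = V_s · R/ΣR = 45.0 × 0.4765 = 21.44 V.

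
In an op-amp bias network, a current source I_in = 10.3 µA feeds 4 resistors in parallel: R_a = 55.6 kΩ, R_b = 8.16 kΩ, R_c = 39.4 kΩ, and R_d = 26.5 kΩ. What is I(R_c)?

ΣG = 1/55.6 + 1/8.16 + 1/39.4 + 1/26.5 = 0.2037.
Current divider: I(R_c) = I_in · G_k/ΣG = 10.3 × (0.02538/0.2037) = 10.3 × 0.1246 = 1.284 µA.

I ≈ 1.28 µA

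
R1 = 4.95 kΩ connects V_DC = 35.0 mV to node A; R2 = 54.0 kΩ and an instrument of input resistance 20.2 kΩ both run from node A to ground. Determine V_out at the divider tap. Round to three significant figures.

V_out ≈ 26.2 mV

The load sits in parallel with R2, giving an effective lower resistance R2' = R2·R_L/(R2+R_L) = 14.70 kΩ.
Now apply the divider: V_out = 35.0 × 0.7481 = 26.18 mV.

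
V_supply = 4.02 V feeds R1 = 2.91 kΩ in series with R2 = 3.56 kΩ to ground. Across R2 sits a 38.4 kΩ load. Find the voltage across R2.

V_out ≈ 2.12 V

R2 ‖ R_L = (3.56 × 38.4)/(3.56 + 38.4) = 3.258 kΩ.
Voltage divider with the loaded lower leg: V_out = 4.02 × 3.258/(2.91 + 3.258) = 4.02 × 0.5282 = 2.123 V.
(Unloaded it would be 2.21 V; the load pulls it down.)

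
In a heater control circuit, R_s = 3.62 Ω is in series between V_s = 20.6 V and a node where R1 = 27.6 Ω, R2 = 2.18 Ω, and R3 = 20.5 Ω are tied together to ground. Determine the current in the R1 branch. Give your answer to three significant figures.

I ≈ 0.251 A

Parallel bank: R_p = 1/(1/27.6 + 1/2.18 + 1/20.5) = 1.839 Ω.
Node voltage V_A = V_s · R_p/(R_s + R_p) = 20.6 × 0.3369 = 6.940 V.
Branch current I = V_A/R1 = 6.940/27.6 = 0.2514 A.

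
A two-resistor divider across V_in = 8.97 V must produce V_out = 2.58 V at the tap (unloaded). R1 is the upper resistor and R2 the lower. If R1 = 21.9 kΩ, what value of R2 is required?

Required fraction k = V_out/V_in = 0.2876.
R2 = R1 · 0.2876/(1 − 0.2876) = 8.842 kΩ.

R2 ≈ 8.84 kΩ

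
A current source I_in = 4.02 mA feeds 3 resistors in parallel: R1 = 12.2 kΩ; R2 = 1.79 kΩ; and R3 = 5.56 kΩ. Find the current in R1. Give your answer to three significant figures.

I ≈ 0.402 mA

Total conductance ΣG = 1/12.2 + 1/1.79 + 1/5.56 = 0.8205 (units of 1/kΩ).
R1 takes the fraction G_k/ΣG = 0.08197/0.8205 = 0.09990, so I = 4.02 × 0.09990 = 0.4016 mA.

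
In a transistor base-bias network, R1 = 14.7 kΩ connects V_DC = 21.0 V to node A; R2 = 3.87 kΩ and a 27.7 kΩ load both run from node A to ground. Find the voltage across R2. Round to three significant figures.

R2 ‖ R_L = (3.87 × 27.7)/(3.87 + 27.7) = 3.396 kΩ.
Now apply the divider: V_out = 21.0 × 0.1876 = 3.941 V.
(Unloaded it would be 4.38 V; the load pulls it down.)

V_out ≈ 3.94 V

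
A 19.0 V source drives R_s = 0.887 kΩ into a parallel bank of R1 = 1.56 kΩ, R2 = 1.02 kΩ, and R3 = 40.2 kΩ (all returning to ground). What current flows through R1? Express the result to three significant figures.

I ≈ 4.95 mA

Parallel bank: R_p = 1/(1/1.56 + 1/1.02 + 1/40.2) = 0.6074 kΩ.
V_A = 19.0 × 0.6074/1.494 = 7.723 V.
Branch current I = V_A/R1 = 7.723/1.56 = 4.950 mA.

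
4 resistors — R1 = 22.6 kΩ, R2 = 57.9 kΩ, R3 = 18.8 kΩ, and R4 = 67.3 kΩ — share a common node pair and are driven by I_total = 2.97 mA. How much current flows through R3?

I ≈ 1.22 mA

Conductances: ΣG = 1/22.6 + 1/57.9 + 1/18.8 + 1/67.3 = 0.1296 (1/kΩ).
Current divider: I(R3) = I_total · G_k/ΣG = 2.97 × (0.05319/0.1296) = 2.97 × 0.4105 = 1.219 mA.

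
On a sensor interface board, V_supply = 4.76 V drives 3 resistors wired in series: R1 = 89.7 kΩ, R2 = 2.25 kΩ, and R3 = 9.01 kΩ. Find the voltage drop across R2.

V ≈ 0.106 V

ΣR = 89.7 + 2.25 + 9.01 = 101.0 kΩ.
V = V_supply · R/ΣR = 4.76 × 0.02229 = 0.1061 V.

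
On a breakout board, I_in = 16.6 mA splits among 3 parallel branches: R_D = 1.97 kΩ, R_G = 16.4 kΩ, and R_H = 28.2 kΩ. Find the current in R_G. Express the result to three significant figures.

Conductances: ΣG = 1/1.97 + 1/16.4 + 1/28.2 = 0.6041 (1/kΩ).
R_G takes the fraction G_k/ΣG = 0.06098/0.6041 = 0.1009, so I = 16.6 × 0.1009 = 1.676 mA.

I ≈ 1.68 mA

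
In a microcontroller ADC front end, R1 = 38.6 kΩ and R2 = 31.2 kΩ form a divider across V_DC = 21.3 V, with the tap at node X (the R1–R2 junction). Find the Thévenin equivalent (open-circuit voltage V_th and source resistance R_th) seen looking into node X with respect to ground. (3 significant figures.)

V_th ≈ 9.52 V, R_th ≈ 17.3 kΩ

V_th is the unloaded tap voltage: V_DC · R2/(R1+R2) = 21.3 × 0.4470 = 9.521 V.
Looking into X with the source shorted: R_th = R1·R2/(R1+R2) = 38.60 × 31.2/69.80 = 17.25 kΩ.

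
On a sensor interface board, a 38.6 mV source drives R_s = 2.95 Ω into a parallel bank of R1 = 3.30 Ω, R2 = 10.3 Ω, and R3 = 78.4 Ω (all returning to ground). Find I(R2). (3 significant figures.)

I ≈ 1.69 mA

Parallel bank: R_p = 1/(1/3.30 + 1/10.3 + 1/78.4) = 2.422 Ω.
V_A = 38.6 × 2.422/5.372 = 17.40 mV.
I(R2) = V_A / R2 = 17.40/10.3 = 1.690 mA.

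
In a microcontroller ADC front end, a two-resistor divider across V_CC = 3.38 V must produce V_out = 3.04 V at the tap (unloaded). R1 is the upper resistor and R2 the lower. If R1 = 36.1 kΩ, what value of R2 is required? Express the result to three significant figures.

V_out/V_CC = R2/(R1+R2) = 0.8994.
Rearranging, R2 = R1·k/(1−k) = 36.1 × 8.941 = 322.8 kΩ.

R2 ≈ 323 kΩ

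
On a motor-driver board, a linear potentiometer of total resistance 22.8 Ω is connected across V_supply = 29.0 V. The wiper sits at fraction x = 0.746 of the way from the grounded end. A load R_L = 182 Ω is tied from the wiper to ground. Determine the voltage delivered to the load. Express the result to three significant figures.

Lower segment x·R_p = 17.01 Ω; upper segment (1−x)·R_p = 5.791 Ω.
(x·R_p) ‖ R_L = 15.56 Ω.
Then V_out = V_supply · 15.56/(5.791 + 15.56) = 21.13 V.
(Unloaded: V_out = x·V_supply = 21.6 V.)

V_out ≈ 21.1 V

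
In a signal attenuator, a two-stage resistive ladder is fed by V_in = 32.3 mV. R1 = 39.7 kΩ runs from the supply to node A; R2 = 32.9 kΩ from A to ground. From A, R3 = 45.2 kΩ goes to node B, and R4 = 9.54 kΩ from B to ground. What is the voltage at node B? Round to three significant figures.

Node A sees R2 in parallel with the series input of stage 2, R3 + R4 = 54.74 kΩ.
R2 ‖ (R3+R4) = 20.55 kΩ.
First divider: V_A = V_in · 20.55/(39.7 + 20.55) = 11.02 mV.
Stage 2 is unloaded, so V_B = V_A · R4/(R3+R4) = 11.02 × 9.54/54.74 = 1.920 mV.

V_B ≈ 1.92 mV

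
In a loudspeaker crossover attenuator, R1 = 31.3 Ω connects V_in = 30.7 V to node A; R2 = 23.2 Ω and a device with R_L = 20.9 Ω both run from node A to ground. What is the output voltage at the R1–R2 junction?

V_out ≈ 7.98 V

The load sits in parallel with R2, giving an effective lower resistance R2' = R2·R_L/(R2+R_L) = 11.00 Ω.
Voltage divider with the loaded lower leg: V_out = 30.7 × 11.00/(31.3 + 11.00) = 30.7 × 0.2600 = 7.981 V.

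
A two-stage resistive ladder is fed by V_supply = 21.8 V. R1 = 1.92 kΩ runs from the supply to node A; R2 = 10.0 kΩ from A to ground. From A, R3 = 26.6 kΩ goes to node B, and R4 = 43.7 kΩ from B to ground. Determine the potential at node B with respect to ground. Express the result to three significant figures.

The second stage (R3 + R4 = 70.30 kΩ) loads node A in parallel with R2.
R2 ‖ (R3+R4) = 8.755 kΩ.
V_A = 21.8 × 8.755/(1.92 + 8.755) = 17.88 V.
V_B = V_A × 0.6216 = 11.11 V.

V_B ≈ 11.1 V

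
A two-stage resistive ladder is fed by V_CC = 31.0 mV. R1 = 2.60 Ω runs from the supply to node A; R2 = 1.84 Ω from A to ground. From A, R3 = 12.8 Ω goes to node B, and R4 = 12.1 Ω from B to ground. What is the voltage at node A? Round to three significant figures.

V_A ≈ 12.3 mV

The second stage (R3 + R4 = 24.90 Ω) loads node A in parallel with R2.
R2 ‖ (R3+R4) = 1.713 Ω.
So V_A = 31.0 × 0.3972 = 12.31 mV.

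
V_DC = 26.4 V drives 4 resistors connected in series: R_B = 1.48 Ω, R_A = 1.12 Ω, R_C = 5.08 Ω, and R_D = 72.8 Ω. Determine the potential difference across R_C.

V ≈ 1.67 V

ΣR = 1.48 + 1.12 + 5.08 + 72.8 = 80.48 Ω.
By the voltage-divider rule, V = 26.4 × 5.080/80.48 = 1.666 V.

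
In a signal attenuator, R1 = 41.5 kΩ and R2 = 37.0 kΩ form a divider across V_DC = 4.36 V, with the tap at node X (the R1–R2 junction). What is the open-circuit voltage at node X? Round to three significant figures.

V_th ≈ 2.06 V

Open-circuit (no load on X): V_th = V_DC · R2/(R1 + R2) = 4.36 × 37.0/(41.50 + 37.0) = 2.055 V.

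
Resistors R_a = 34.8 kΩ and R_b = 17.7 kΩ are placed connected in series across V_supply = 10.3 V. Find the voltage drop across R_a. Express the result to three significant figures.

V ≈ 6.83 V

Total series resistance ΣR = 34.8 + 17.7 = 52.50 kΩ.
By the voltage-divider rule, V = 10.3 × 34.80/52.50 = 6.827 V.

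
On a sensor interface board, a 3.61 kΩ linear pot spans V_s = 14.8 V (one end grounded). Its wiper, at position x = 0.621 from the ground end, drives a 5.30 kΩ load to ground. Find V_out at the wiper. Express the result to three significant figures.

Lower segment x·R_p = 2.242 kΩ; upper segment (1−x)·R_p = 1.368 kΩ.
(x·R_p) ‖ R_L = 1.575 kΩ.
V_out = 14.8 × 1.575/(1.368 + 1.575) = 7.921 V.

V_out ≈ 7.92 V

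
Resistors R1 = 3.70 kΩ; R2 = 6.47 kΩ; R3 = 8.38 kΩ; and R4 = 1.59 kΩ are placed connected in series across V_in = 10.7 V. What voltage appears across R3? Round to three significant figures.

Total series resistance ΣR = 3.70 + 6.47 + 8.38 + 1.59 = 20.14 kΩ.
V = V_in · R/ΣR = 10.7 × 0.4161 = 4.452 V.

V ≈ 4.45 V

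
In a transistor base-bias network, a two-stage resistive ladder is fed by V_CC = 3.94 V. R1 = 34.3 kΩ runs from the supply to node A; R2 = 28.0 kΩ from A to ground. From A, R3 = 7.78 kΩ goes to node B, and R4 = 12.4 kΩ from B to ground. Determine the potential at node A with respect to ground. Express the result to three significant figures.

Looking into the second stage from A: R3 + R4 = 20.18 kΩ appears in parallel with R2.
Effective lower resistance at A: R2 ‖ 20.18 = 11.73 kΩ.
So V_A = 3.94 × 0.2548 = 1.004 V.

V_A ≈ 1.00 V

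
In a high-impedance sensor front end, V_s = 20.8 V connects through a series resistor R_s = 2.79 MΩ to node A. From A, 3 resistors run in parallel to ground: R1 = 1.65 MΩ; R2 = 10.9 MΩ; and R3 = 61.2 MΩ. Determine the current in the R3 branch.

Parallel bank: R_p = 1/(1/1.65 + 1/10.9 + 1/61.2) = 1.400 MΩ.
V_A by voltage divider: V_A = 20.8 × 1.400/(2.79 + 1.400) = 6.951 V.
I(R3) = V_A / R3 = 6.951/61.2 = 0.1136 µA.
(Check via current divider: I_total = 4.964 µA; share G_k/ΣG = 0.02288 → same result.)

I ≈ 0.114 µA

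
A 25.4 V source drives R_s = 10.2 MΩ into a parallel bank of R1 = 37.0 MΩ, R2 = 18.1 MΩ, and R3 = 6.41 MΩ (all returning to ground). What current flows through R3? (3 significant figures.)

Parallel bank: R_p = 1/(1/37.0 + 1/18.1 + 1/6.41) = 4.197 MΩ.
V_A = 25.4 × 4.197/14.40 = 7.404 V.
I(R3) = V_A / R3 = 7.404/6.41 = 1.155 µA.

I ≈ 1.16 µA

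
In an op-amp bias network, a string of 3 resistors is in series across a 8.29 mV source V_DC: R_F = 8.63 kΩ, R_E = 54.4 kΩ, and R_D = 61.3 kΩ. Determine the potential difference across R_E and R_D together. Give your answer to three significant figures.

ΣR = 8.63 + 54.4 + 61.3 = 124.3 kΩ.
R_{R_E..R_D} = 54.4 + 61.3 = 115.7 kΩ.
V = V_DC · R/ΣR = 8.29 × 0.9306 = 7.715 mV.

V ≈ 7.71 mV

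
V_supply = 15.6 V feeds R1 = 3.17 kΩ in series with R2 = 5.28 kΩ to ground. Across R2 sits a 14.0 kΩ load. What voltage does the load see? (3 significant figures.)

V_out ≈ 8.54 V

The load sits in parallel with R2, giving an effective lower resistance R2' = R2·R_L/(R2+R_L) = 3.834 kΩ.
Voltage divider with the loaded lower leg: V_out = 15.6 × 3.834/(3.17 + 3.834) = 15.6 × 0.5474 = 8.539 V.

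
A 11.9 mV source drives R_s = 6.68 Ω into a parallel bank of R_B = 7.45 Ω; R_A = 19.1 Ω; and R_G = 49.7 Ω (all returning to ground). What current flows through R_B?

I ≈ 0.671 mA

Combine the parallel branches: R_p = (1/7.45 + 1/19.1 + 1/49.7)⁻¹ = 4.838 Ω.
Node voltage V_A = V_in · R_p/(R_s + R_p) = 11.9 × 0.4200 = 4.998 mV.
I(R_B) = V_A / R_B = 4.998/7.45 = 0.6709 mA.
(Equivalently: I_total = 1.033 mA, then current-divider fraction G_k/ΣG = 0.6494.)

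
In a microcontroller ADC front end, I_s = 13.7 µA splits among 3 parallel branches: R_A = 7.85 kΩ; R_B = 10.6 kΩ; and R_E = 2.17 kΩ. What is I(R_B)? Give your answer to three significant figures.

I ≈ 1.89 µA

ΣG = 1/7.85 + 1/10.6 + 1/2.17 = 0.6826.
R_B takes the fraction G_k/ΣG = 0.09434/0.6826 = 0.1382, so I = 13.7 × 0.1382 = 1.894 µA.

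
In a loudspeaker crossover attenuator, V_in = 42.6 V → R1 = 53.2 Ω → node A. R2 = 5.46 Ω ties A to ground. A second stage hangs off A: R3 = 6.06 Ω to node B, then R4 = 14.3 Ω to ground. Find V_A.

V_A ≈ 3.19 V

Looking into the second stage from A: R3 + R4 = 20.36 Ω appears in parallel with R2.
Effective lower resistance at A: R2 ‖ 20.36 = 4.305 Ω.
V_A = 42.6 × 4.305/(53.2 + 4.305) = 3.189 V.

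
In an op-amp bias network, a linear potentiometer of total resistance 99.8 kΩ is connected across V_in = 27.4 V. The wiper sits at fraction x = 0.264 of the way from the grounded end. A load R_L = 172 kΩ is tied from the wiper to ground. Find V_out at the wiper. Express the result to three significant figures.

Lower segment x·R_p = 26.35 kΩ; upper segment (1−x)·R_p = 73.45 kΩ.
(x·R_p) ‖ R_L = 22.85 kΩ.
Loaded-divider output: V_out = 27.4 × 0.2373 = 6.501 V.
(Unloaded: V_out = x·V_in = 7.23 V.)

V_out ≈ 6.50 V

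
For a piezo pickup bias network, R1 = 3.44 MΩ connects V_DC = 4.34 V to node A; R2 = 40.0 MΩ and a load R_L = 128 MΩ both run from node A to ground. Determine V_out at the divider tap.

V_out ≈ 3.90 V

First combine the lower leg with the load: R2 ‖ R_L = 30.48 MΩ.
Now apply the divider: V_out = 4.34 × 0.8986 = 3.900 V.
(Unloaded it would be 4.00 V; the load pulls it down.)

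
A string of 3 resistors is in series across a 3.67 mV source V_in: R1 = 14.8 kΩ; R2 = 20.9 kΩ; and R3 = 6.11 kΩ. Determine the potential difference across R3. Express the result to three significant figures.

V ≈ 0.536 mV

Series total: ΣR = 14.8 + 20.9 + 6.11 = 41.81 kΩ.
V = V_in · R/ΣR = 3.67 × 0.1461 = 0.5363 mV.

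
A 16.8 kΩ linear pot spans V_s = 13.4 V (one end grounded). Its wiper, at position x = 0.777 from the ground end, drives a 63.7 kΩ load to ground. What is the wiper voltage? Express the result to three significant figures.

Lower segment x·R_p = 13.05 kΩ; upper segment (1−x)·R_p = 3.746 kΩ.
R_L loads the lower segment: effective lower R = 10.83 kΩ.
Loaded-divider output: V_out = 13.4 × 0.7430 = 9.957 V.
(Unloaded: V_out = x·V_s = 10.4 V.)

V_out ≈ 9.96 V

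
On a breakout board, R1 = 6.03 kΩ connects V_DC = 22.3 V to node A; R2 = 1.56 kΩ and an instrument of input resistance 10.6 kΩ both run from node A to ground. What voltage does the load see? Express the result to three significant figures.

V_out ≈ 4.10 V

First combine the lower leg with the load: R2 ‖ R_L = 1.360 kΩ.
Voltage divider with the loaded lower leg: V_out = 22.3 × 1.360/(6.03 + 1.360) = 22.3 × 0.1840 = 4.104 V.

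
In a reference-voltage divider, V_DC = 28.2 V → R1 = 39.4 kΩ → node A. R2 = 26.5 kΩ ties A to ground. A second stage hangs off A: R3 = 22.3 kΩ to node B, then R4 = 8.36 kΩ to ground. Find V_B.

V_B ≈ 2.04 V

The second stage (R3 + R4 = 30.66 kΩ) loads node A in parallel with R2.
R2 ‖ (R3+R4) = 14.21 kΩ.
So V_A = 28.2 × 0.2651 = 7.476 V.
Stage 2 is unloaded, so V_B = V_A · R4/(R3+R4) = 7.476 × 8.36/30.66 = 2.039 V.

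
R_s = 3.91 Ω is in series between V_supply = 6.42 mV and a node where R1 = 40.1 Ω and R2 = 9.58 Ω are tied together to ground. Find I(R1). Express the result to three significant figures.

Combine the parallel branches: R_p = (1/40.1 + 1/9.58)⁻¹ = 7.733 Ω.
Node voltage V_A = V_supply · R_p/(R_s + R_p) = 6.42 × 0.6642 = 4.264 mV.
Branch current I = V_A/R1 = 4.264/40.1 = 0.1063 mA.
(Check via current divider: I_total = 0.5514 mA; share G_k/ΣG = 0.1928 → same result.)

I ≈ 0.106 mA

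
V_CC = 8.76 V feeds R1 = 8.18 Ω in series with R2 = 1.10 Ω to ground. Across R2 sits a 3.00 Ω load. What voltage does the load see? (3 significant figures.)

V_out ≈ 0.785 V

R2 ‖ R_L = (1.10 × 3.00)/(1.10 + 3.00) = 0.8049 Ω.
Voltage divider with the loaded lower leg: V_out = 8.76 × 0.8049/(8.18 + 0.8049) = 8.76 × 0.08958 = 0.7847 V.
(Unloaded it would be 1.04 V; the load pulls it down.)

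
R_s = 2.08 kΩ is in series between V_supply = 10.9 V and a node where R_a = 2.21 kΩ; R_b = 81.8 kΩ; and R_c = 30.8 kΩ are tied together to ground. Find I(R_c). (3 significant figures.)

Equivalent of the parallel group: R_p = 2.011 kΩ.
V_A = 10.9 × 2.011/4.091 = 5.359 V.
Branch current I = V_A/R_c = 5.359/30.8 = 0.1740 mA.

I ≈ 0.174 mA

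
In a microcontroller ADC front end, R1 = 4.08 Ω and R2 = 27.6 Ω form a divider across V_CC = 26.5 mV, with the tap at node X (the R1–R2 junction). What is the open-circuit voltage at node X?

V_th is the unloaded tap voltage: V_CC · R2/(R1+R2) = 26.5 × 0.8712 = 23.09 mV.

V_th ≈ 23.1 mV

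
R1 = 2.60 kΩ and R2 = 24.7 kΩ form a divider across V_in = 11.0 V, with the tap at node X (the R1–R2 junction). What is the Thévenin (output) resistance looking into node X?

R_th ≈ 2.35 kΩ

With V_in suppressed (replaced by a short), R_th = R1 ‖ R2 = (2.600 × 24.7)/(2.600 + 24.7) = 2.352 kΩ.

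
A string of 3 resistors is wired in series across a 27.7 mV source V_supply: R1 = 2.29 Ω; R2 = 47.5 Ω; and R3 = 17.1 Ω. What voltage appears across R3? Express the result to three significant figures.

V ≈ 7.08 mV

Series total: ΣR = 2.29 + 47.5 + 17.1 = 66.89 Ω.
V = V_supply · R/ΣR = 27.7 × 0.2556 = 7.081 mV.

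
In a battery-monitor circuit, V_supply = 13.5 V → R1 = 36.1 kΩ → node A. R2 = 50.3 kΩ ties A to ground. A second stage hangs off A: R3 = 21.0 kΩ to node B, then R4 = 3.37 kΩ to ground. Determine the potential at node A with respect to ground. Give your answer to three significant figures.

Looking into the second stage from A: R3 + R4 = 24.37 kΩ appears in parallel with R2.
Effective lower resistance at A: R2 ‖ 24.37 = 16.42 kΩ.
First divider: V_A = V_supply · 16.42/(36.1 + 16.42) = 4.220 V.

V_A ≈ 4.22 V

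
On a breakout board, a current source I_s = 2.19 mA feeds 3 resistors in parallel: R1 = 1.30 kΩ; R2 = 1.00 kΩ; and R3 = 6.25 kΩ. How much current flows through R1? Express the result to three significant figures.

ΣG = 1/1.30 + 1/1.00 + 1/6.25 = 1.929.
By the current-divider rule, I = I_s · G_k/ΣG = 2.19 × 0.3987 = 0.8732 mA.

I ≈ 0.873 mA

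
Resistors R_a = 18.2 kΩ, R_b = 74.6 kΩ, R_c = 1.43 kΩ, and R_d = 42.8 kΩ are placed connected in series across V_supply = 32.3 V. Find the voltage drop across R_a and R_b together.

V ≈ 21.9 V

ΣR = 18.2 + 74.6 + 1.43 + 42.8 = 137.0 kΩ.
R_{R_a..R_b} = 18.2 + 74.6 = 92.80 kΩ.
V = V_supply · R/ΣR = 32.3 × 0.6772 = 21.87 V.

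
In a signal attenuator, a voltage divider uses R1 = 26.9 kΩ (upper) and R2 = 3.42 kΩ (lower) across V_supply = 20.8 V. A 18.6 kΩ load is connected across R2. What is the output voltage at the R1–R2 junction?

The load sits in parallel with R2, giving an effective lower resistance R2' = R2·R_L/(R2+R_L) = 2.889 kΩ.
Now apply the divider: V_out = 20.8 × 0.09698 = 2.017 V.
(Unloaded it would be 2.35 V; the load pulls it down.)

V_out ≈ 2.02 V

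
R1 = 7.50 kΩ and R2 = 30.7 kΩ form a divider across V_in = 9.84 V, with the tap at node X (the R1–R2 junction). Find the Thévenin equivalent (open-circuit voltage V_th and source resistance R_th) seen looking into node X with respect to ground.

V_th ≈ 7.91 V, R_th ≈ 6.03 kΩ

V_th is the unloaded tap voltage: V_in · R2/(R1+R2) = 9.84 × 0.8037 = 7.908 V.
With V_in suppressed (replaced by a short), R_th = R1 ‖ R2 = (7.500 × 30.7)/(7.500 + 30.7) = 6.027 kΩ.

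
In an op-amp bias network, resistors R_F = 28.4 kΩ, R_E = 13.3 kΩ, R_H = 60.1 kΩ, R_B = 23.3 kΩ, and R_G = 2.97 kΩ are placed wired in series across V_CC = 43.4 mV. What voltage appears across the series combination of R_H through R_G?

V ≈ 29.3 mV

Total series resistance ΣR = 28.4 + 13.3 + 60.1 + 23.3 + 2.97 = 128.1 kΩ.
R_{R_H..R_G} = 60.1 + 23.3 + 2.97 = 86.37 kΩ.
By the voltage-divider rule, V = 43.4 × 86.37/128.1 = 29.27 mV.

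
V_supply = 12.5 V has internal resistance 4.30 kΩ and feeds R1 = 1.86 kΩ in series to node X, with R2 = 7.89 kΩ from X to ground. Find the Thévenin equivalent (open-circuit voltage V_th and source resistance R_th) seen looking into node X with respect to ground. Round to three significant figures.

V_th ≈ 7.02 V, R_th ≈ 3.46 kΩ

R1' = 4.30 + 1.86 = 6.160 kΩ (source resistance + R1).
V_th is the unloaded tap voltage: V_supply · R2/(R1'+R2) = 12.5 × 0.5616 = 7.020 V.
Zeroing V_supply shorts the top of R1' to ground, so R_th = R1' ‖ R2 = 3.459 kΩ.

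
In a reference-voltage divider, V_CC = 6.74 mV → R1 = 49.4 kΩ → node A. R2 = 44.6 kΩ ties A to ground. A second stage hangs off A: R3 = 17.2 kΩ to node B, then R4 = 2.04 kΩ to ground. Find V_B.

The second stage (R3 + R4 = 19.24 kΩ) loads node A in parallel with R2.
R2 ‖ (R3+R4) = 13.44 kΩ.
So V_A = 6.74 × 0.2139 = 1.442 mV.
V_B = V_A × 0.1060 = 0.1529 mV.

V_B ≈ 0.153 mV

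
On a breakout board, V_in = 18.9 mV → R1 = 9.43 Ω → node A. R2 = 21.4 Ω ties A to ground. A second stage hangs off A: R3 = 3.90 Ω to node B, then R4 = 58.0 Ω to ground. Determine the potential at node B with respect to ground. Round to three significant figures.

Looking into the second stage from A: R3 + R4 = 61.90 Ω appears in parallel with R2.
R2 ‖ (R3+R4) = 15.90 Ω.
First divider: V_A = V_in · 15.90/(9.43 + 15.90) = 11.86 mV.
Stage 2 is unloaded, so V_B = V_A · R4/(R3+R4) = 11.86 × 58.0/61.90 = 11.12 mV.

V_B ≈ 11.1 mV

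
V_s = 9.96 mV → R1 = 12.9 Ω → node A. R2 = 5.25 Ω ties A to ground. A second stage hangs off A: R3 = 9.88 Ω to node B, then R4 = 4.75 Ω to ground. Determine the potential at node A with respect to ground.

Looking into the second stage from A: R3 + R4 = 14.63 Ω appears in parallel with R2.
Effective lower resistance at A: R2 ‖ 14.63 = 3.864 Ω.
V_A = 9.96 × 3.864/(12.9 + 3.864) = 2.296 mV.

V_A ≈ 2.30 mV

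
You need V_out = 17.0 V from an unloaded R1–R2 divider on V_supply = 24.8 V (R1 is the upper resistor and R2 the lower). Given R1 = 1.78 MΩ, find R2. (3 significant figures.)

Required fraction k = V_out/V_supply = 0.6855.
Rearranging, R2 = R1·k/(1−k) = 1.78 × 2.179 = 3.879 MΩ.

R2 ≈ 3.88 MΩ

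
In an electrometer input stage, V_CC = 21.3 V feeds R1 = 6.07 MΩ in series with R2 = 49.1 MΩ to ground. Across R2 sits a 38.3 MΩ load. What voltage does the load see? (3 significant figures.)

V_out ≈ 16.6 V

The load sits in parallel with R2, giving an effective lower resistance R2' = R2·R_L/(R2+R_L) = 21.52 MΩ.
Voltage divider with the loaded lower leg: V_out = 21.3 × 21.52/(6.07 + 21.52) = 21.3 × 0.7800 = 16.61 V.
(Unloaded it would be 19.0 V; the load pulls it down.)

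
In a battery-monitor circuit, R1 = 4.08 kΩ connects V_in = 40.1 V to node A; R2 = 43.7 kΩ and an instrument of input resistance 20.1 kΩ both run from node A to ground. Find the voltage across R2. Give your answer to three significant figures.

R2 ‖ R_L = (43.7 × 20.1)/(43.7 + 20.1) = 13.77 kΩ.
Then V_out = V_in · R2'/(R1 + R2') = 40.1 × 13.77/17.85 = 30.93 V.
(Unloaded it would be 36.7 V; the load pulls it down.)

V_out ≈ 30.9 V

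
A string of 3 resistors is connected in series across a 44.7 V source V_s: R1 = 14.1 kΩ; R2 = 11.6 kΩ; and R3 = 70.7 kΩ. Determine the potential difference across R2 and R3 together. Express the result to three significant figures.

Total series resistance ΣR = 14.1 + 11.6 + 70.7 = 96.40 kΩ.
R_{R2..R3} = 11.6 + 70.7 = 82.30 kΩ.
V = V_s · R/ΣR = 44.7 × 0.8537 = 38.16 V.

V ≈ 38.2 V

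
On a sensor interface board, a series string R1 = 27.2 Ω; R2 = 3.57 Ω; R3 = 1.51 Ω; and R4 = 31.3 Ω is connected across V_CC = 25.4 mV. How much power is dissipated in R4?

P ≈ 5.00 µW

ΣR = 63.58 Ω → I = 25.4/63.58 = 0.3995 mA.
P(R4) = I²·R4 = (0.3995)² × 31.3 = 4.995 µW.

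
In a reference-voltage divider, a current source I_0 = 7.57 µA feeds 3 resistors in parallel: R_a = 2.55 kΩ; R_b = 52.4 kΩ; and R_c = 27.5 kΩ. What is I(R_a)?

Conductances: ΣG = 1/2.55 + 1/52.4 + 1/27.5 = 0.4476 (1/kΩ).
R_a takes the fraction G_k/ΣG = 0.3922/0.4476 = 0.8761, so I = 7.57 × 0.8761 = 6.632 µA.

I ≈ 6.63 µA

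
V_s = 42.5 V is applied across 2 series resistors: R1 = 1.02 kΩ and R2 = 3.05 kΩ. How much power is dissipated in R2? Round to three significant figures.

Series current I = V_s/ΣR = 42.5/4.070 = 10.44 mA.
P = I²R = 109.0 × 3.05 = 332.6 mW.

P ≈ 333 mW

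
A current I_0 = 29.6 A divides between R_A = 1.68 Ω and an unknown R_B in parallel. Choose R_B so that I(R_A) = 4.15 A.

R_B ≈ 0.274 Ω

Two-branch current divider: I_A = I_0 · R_B/(R_A + R_B).
4.15/29.6 = R_B/(R_A + R_B) → R_B = R_A · (0.1402)/(1 − 0.1402) = 1.68 × 0.1631 = 0.2739 Ω.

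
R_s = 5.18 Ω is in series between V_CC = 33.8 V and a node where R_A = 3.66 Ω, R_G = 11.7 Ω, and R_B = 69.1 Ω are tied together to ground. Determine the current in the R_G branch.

I ≈ 0.985 A

Parallel bank: R_p = 1/(1/3.66 + 1/11.7 + 1/69.1) = 2.680 Ω.
Node voltage V_A = V_CC · R_p/(R_s + R_p) = 33.8 × 0.3409 = 11.52 V.
I(R_G) = V_A / R_G = 11.52/11.7 = 0.9850 A.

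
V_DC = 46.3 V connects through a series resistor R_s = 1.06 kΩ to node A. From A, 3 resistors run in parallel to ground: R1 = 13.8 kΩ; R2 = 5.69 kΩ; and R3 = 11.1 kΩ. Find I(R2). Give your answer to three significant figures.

Equivalent of the parallel group: R_p = 2.956 kΩ.
V_A = 46.3 × 2.956/4.016 = 34.08 V.
Branch current I = V_A/R2 = 34.08/5.69 = 5.989 mA.

I ≈ 5.99 mA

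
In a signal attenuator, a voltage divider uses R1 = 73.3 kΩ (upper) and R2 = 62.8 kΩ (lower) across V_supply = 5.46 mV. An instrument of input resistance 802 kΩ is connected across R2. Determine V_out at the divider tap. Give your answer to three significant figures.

The load sits in parallel with R2, giving an effective lower resistance R2' = R2·R_L/(R2+R_L) = 58.24 kΩ.
Voltage divider with the loaded lower leg: V_out = 5.46 × 58.24/(73.3 + 58.24) = 5.46 × 0.4428 = 2.417 mV.

V_out ≈ 2.42 mV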